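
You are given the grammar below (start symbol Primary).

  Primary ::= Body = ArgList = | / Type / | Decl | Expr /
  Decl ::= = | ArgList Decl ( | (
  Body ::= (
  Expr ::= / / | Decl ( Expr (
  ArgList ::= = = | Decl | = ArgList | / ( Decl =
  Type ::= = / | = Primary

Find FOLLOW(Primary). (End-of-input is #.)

{ #, / }

Primary is the start symbol, so # ∈ FOLLOW(Primary).
In Type ::= = Primary: Primary is at the end, add FOLLOW(Type) = { / }.
Union: FOLLOW(Primary) = { #, / }.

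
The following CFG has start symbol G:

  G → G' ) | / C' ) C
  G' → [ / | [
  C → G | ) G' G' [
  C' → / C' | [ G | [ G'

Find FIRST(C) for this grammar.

{ ), /, [ }

From C → G: add FIRST(G) = { /, [ }.
C → ) G' G' [ contributes {)}.
Union: FIRST(C) = { ), /, [ }.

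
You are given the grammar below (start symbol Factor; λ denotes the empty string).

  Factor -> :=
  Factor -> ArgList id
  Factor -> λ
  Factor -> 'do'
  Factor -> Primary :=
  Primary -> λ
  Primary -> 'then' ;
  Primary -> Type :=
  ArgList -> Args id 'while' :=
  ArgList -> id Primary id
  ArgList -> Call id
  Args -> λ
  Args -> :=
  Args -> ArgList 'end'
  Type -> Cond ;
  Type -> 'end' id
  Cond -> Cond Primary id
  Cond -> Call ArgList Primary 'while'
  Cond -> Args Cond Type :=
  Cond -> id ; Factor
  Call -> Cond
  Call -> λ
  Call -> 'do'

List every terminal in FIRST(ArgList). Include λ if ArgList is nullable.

{ 'do', :=, id }

From ArgList -> Args id 'while' :=: Args nullable, take FIRST(Args) ∪ {id} = { 'do', :=, id }.
ArgList -> id Primary id contributes {id}.
From ArgList -> Call id: Call nullable, take FIRST(Call) ∪ {id} = { 'do', :=, id }.
Union: FIRST(ArgList) = { 'do', :=, id }.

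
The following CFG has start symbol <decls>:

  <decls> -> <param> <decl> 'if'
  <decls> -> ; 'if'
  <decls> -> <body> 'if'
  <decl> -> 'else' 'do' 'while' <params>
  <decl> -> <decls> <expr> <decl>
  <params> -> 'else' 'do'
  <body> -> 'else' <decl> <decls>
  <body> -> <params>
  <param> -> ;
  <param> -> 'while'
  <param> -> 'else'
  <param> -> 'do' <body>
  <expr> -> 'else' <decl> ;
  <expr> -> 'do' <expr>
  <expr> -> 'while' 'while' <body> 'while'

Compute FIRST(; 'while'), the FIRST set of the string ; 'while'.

{ ; }

; is a terminal; add {;} and stop.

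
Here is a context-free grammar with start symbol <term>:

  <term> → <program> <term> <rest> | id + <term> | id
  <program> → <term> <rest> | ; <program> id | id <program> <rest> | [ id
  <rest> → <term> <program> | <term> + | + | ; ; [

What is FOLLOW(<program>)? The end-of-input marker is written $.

In <term> → <program> <term> <rest>: add FIRST(<term> <rest>) = { ;, [, id }.
In <program> → ; <program> id: add FIRST(id) = { id }.
In <program> → id <program> <rest>: add FIRST(<rest>) = { +, ;, [, id }.
In <rest> → <term> <program>: <program> is at the end, add FOLLOW(<rest>) = { $, +, ;, [, id }.
Union: FOLLOW(<program>) = { $, +, ;, [, id }.

{ $, +, ;, [, id }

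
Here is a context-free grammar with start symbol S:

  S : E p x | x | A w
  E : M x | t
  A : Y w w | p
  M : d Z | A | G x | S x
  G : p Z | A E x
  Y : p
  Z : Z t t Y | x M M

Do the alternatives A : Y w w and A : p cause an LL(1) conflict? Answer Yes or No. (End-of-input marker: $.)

Yes

FIRST(Y w w) = { p } and FIRST(p) = { p }.
Both contain p, so the two alternatives are not disjoint — LL(1) conflict.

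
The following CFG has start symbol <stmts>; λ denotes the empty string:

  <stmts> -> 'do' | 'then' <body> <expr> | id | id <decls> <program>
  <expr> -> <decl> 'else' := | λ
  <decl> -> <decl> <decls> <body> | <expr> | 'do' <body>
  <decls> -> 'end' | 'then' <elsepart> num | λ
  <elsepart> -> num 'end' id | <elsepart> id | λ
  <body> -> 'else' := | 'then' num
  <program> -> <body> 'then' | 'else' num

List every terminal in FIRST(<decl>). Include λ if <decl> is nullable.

From <decl> -> <decl> <decls> <body>: <decl>, <decls> nullable, take FIRST(<decl>) ∪ FIRST(<decls>) ∪ FIRST(<body>) = { 'do', 'else', 'end', 'then' }.
From <decl> -> <expr>: add FIRST(<expr>) = { 'do', 'else', 'end', 'then', λ } (including λ since <expr> is nullable).
<decl> -> 'do' <body> contributes {'do'}.
Union: FIRST(<decl>) = { 'do', 'else', 'end', 'then', λ }.

{ 'do', 'else', 'end', 'then', λ }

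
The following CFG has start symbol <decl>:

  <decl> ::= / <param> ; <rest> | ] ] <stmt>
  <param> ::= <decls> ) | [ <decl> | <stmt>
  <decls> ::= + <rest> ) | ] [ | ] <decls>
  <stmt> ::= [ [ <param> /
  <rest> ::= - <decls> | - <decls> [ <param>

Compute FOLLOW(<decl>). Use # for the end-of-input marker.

{ #, ), /, ; }

<decl> is the start symbol, so # ∈ FOLLOW(<decl>).
In <param> ::= [ <decl>: <decl> is at the end, add FOLLOW(<param>) = { #, ), /, ; }.
Union: FOLLOW(<decl>) = { #, ), /, ; }.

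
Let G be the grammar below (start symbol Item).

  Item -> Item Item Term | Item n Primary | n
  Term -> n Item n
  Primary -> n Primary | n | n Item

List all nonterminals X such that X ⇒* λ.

{ } (none)

No nonterminal has an empty production or an RHS whose symbols are all nullable.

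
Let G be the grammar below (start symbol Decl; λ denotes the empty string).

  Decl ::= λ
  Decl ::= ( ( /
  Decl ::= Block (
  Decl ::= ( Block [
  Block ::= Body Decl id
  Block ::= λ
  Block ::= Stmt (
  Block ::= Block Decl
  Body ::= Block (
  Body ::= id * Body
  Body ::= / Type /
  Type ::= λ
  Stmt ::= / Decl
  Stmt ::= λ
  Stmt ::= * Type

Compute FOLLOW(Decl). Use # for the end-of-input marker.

{ #, (, *, /, [, id }

Decl is the start symbol, so # ∈ FOLLOW(Decl).
In Block ::= Body Decl id: add FIRST(id) = { id }.
In Block ::= Block Decl: Decl is at the end, add FOLLOW(Block) = { (, *, /, [, id }.
In Stmt ::= / Decl: Decl is at the end, add FOLLOW(Stmt) = { ( }.
Union: FOLLOW(Decl) = { #, (, *, /, [, id }.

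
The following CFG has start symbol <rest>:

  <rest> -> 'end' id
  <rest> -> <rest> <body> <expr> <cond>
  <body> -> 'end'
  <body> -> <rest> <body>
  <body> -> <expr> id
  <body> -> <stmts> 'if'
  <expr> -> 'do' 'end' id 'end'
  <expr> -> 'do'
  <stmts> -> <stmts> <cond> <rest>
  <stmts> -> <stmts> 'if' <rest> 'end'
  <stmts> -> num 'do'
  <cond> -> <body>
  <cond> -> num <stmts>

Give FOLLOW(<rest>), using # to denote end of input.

<rest> is the start symbol, so # ∈ FOLLOW(<rest>).
In <rest> -> <rest> <body> <expr> <cond>: add FIRST(<body> <expr> <cond>) = { 'do', 'end', num }.
In <body> -> <rest> <body>: add FIRST(<body>) = { 'do', 'end', num }.
In <stmts> -> <stmts> <cond> <rest>: <rest> is at the end, add FOLLOW(<stmts>) = { #, 'do', 'end', 'if', num }.
In <stmts> -> <stmts> 'if' <rest> 'end': add FIRST('end') = { 'end' }.
Union: FOLLOW(<rest>) = { #, 'do', 'end', 'if', num }.

{ #, 'do', 'end', 'if', num }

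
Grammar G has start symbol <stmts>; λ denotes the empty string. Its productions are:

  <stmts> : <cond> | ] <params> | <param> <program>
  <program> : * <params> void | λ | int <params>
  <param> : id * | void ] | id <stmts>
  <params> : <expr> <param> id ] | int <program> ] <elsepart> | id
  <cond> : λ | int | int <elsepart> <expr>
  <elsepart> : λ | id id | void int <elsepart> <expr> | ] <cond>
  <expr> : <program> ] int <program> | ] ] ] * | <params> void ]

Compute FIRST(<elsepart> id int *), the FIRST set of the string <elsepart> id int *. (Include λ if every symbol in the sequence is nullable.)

Add FIRST(<elsepart>)\{λ} = { ], id, void }; <elsepart> is nullable, continue.
id is a terminal; add {id} and stop.

{ ], id, void }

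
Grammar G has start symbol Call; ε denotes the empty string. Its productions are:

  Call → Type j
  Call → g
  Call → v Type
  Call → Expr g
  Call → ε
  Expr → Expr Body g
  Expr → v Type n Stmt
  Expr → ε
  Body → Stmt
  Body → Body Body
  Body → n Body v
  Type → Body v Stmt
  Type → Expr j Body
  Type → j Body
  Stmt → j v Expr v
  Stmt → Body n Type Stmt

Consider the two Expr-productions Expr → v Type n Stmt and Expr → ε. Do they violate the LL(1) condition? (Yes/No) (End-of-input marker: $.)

FIRST(v Type n Stmt) = { v } and FIRST(ε) = { ε }.
The second alternative is nullable and FOLLOW(Expr) = { g, j, n, v } shares v with FIRST of the first — conflict.

Yes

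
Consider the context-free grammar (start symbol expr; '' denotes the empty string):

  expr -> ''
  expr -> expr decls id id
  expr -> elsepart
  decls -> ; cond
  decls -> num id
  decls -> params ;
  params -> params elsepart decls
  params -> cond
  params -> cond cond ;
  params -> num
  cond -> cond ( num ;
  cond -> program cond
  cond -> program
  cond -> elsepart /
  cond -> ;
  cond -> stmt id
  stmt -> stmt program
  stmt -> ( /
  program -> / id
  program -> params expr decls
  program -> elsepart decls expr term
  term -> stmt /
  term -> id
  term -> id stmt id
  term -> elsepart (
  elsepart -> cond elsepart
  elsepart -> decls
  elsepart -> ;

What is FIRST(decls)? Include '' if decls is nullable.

decls -> ; cond contributes {;}.
decls -> num id contributes {num}.
From decls -> params ;: add FIRST(params) = { (, /, ;, num }.
Union: FIRST(decls) = { (, /, ;, num }.

{ (, /, ;, num }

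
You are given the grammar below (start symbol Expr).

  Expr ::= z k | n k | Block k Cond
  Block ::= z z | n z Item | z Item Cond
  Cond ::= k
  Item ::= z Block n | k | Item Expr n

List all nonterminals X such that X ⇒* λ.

No nonterminal has an empty production or an RHS whose symbols are all nullable.

{ } (none)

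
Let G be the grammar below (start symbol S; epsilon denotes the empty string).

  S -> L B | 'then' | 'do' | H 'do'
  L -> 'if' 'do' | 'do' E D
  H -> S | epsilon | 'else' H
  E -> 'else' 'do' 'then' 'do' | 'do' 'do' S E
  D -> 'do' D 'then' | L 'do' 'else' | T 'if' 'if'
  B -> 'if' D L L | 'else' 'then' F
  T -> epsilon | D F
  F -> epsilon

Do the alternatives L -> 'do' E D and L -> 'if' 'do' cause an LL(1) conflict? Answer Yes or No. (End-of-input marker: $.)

No

FIRST('do' E D) = { 'do' } and FIRST('if' 'do') = { 'if' }.
The FIRST sets are disjoint and neither alternative is nullable — no conflict.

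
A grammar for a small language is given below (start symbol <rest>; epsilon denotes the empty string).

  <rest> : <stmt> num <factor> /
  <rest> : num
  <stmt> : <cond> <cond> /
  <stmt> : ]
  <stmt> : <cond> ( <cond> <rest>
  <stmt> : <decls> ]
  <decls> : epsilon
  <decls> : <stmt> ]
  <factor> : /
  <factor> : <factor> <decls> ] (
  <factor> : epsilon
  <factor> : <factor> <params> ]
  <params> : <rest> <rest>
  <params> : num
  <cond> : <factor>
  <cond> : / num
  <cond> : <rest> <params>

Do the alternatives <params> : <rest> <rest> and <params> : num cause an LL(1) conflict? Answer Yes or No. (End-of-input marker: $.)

FIRST(<rest> <rest>) = { (, /, ], num } and FIRST(num) = { num }.
Both contain num, so the two alternatives are not disjoint — LL(1) conflict.

Yes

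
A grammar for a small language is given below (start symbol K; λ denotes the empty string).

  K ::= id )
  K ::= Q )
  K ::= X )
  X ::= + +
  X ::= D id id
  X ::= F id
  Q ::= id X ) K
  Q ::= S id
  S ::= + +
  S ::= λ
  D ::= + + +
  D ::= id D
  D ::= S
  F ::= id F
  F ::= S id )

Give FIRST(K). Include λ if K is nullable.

{ +, id }

K ::= id ) contributes {id}.
From K ::= Q ): add FIRST(Q) = { +, id }.
From K ::= X ): add FIRST(X) = { +, id }.
Union: FIRST(K) = { +, id }.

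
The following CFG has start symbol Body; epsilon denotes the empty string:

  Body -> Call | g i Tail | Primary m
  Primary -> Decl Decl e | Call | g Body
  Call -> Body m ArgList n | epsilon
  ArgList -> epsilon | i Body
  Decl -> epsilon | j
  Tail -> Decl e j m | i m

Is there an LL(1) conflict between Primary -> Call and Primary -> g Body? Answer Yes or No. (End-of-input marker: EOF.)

Yes

FIRST(Call) = { e, g, j, m, epsilon } and FIRST(g Body) = { g }.
Both contain g, so the two alternatives are not disjoint — LL(1) conflict.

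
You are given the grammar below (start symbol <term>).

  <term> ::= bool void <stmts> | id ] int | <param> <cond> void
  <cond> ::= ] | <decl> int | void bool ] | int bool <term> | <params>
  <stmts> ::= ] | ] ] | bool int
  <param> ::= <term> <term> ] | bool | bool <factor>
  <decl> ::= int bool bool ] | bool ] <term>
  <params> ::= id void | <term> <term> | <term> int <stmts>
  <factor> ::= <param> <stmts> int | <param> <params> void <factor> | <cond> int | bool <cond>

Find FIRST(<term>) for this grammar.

{ bool, id }

<term> ::= bool void <stmts> contributes {bool}.
<term> ::= id ] int contributes {id}.
From <term> ::= <param> <cond> void: add FIRST(<param>) = { bool, id }.
Union: FIRST(<term>) = { bool, id }.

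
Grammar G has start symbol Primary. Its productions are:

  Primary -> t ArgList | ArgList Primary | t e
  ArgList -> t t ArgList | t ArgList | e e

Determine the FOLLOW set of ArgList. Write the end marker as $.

{ $, e, t }

In Primary -> t ArgList: ArgList is at the end, add FOLLOW(Primary) = { $ }.
In Primary -> ArgList Primary: add FIRST(Primary) = { e, t }.
In ArgList -> t t ArgList: ArgList is at the end, add FOLLOW(ArgList) = { $, e, t }.
In ArgList -> t ArgList: ArgList is at the end, add FOLLOW(ArgList) = { $, e, t }.
Union: FOLLOW(ArgList) = { $, e, t }.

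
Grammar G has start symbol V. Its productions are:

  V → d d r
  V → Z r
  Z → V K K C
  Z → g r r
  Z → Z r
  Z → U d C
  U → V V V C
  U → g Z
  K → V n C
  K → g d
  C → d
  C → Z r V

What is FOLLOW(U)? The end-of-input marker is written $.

{ d }

In Z → U d C: add FIRST(d C) = { d }.
Union: FOLLOW(U) = { d }.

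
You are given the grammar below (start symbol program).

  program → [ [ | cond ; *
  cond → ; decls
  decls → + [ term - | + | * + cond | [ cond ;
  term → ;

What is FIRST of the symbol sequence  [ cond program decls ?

{ [ }

[ is a terminal; add {[} and stop.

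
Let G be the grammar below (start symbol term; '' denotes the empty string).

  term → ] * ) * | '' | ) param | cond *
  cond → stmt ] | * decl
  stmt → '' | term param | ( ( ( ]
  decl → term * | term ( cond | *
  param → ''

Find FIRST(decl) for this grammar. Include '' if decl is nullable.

{ (, ), *, ] }

From decl → term *: term nullable, take FIRST(term) ∪ {*} = { (, ), *, ] }.
From decl → term ( cond: term nullable, take FIRST(term) ∪ {(} = { (, ), *, ] }.
decl → * contributes {*}.
Union: FIRST(decl) = { (, ), *, ] }.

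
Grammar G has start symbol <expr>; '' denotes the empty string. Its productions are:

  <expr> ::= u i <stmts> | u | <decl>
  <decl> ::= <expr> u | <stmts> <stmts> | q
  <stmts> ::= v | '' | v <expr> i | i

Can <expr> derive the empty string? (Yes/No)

<expr> ::= <decl> and each of <decl> is nullable, so <expr> ⇒* ''.

Yes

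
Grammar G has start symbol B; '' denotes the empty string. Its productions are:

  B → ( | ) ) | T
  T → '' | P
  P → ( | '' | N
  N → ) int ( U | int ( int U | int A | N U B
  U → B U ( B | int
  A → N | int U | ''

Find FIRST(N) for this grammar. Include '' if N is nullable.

N → ) int ( U contributes {)}.
N → int ( int U contributes {int}.
N → int A contributes {int}.
From N → N U B: add FIRST(N) = { ), int }.
Union: FIRST(N) = { ), int }.

{ ), int }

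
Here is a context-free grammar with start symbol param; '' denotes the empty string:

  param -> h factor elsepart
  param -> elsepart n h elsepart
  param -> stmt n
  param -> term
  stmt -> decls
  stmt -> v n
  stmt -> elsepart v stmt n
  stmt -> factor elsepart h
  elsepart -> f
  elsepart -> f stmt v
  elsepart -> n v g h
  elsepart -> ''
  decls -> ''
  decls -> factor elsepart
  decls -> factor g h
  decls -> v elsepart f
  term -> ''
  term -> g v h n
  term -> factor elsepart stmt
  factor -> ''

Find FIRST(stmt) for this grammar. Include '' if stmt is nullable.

{ f, g, h, n, v, '' }

From stmt -> decls: add FIRST(decls) = { f, g, n, v, '' } (including '' since decls is nullable).
stmt -> v n contributes {v}.
From stmt -> elsepart v stmt n: elsepart nullable, take FIRST(elsepart) ∪ {v} = { f, n, v }.
From stmt -> factor elsepart h: factor, elsepart nullable, take FIRST(factor) ∪ FIRST(elsepart) ∪ {h} = { f, h, n }.
Union: FIRST(stmt) = { f, g, h, n, v, '' }.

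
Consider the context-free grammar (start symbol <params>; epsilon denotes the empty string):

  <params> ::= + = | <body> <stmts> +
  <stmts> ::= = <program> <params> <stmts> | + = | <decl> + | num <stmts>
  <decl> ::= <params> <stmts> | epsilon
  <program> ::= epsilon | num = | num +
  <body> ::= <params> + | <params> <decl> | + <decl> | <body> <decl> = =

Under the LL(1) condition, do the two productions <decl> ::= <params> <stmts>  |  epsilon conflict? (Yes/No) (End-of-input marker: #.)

Yes

FIRST(<params> <stmts>) = { + } and FIRST(epsilon) = { epsilon }.
The second alternative is nullable and FOLLOW(<decl>) = { +, =, num } shares + with FIRST of the first — conflict.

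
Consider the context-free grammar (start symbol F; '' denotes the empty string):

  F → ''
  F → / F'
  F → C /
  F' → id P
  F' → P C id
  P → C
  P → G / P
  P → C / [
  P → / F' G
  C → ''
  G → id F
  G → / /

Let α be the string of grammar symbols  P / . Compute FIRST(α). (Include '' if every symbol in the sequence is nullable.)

Add FIRST(P)\{''} = { /, id }; P is nullable, continue.
/ is a terminal; add {/} and stop.

{ /, id }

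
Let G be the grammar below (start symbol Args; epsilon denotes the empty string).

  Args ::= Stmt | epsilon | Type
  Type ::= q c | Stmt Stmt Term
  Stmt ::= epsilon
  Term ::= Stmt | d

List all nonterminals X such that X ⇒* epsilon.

Directly nullable (have an epsilon-production): Args, Stmt.
Term ::= Stmt with every symbol nullable, so Term is nullable.
Type ::= Stmt Stmt Term with every symbol nullable, so Type is nullable.

{ Args, Stmt, Term, Type }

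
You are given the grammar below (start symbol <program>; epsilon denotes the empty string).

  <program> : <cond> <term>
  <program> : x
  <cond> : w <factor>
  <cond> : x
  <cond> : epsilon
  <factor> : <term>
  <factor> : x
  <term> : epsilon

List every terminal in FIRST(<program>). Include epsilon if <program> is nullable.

{ w, x, epsilon }

From <program> : <cond> <term>: <cond>, <term> nullable, take FIRST(<cond>) ∪ FIRST(<term>) = { w, x }; also epsilon since the whole RHS is nullable.
<program> : x contributes {x}.
Union: FIRST(<program>) = { w, x, epsilon }.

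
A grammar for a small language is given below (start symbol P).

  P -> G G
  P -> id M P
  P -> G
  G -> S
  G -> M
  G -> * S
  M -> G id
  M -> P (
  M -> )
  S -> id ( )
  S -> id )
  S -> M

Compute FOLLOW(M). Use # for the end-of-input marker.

{ #, (, ), *, id }

In P -> id M P: add FIRST(P) = { ), *, id }.
In G -> M: M is at the end, add FOLLOW(G) = { #, (, ), *, id }.
In S -> M: M is at the end, add FOLLOW(S) = { #, (, ), *, id }.
Union: FOLLOW(M) = { #, (, ), *, id }.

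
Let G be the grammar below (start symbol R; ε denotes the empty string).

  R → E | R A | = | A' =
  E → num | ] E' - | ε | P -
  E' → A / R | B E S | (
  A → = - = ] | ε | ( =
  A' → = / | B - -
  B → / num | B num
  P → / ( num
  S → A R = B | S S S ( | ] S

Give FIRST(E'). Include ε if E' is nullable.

{ (, /, = }

From E' → A / R: A nullable, take FIRST(A) ∪ {/} = { (, /, = }.
From E' → B E S: add FIRST(B) = { / }.
E' → ( contributes {(}.
Union: FIRST(E') = { (, /, = }.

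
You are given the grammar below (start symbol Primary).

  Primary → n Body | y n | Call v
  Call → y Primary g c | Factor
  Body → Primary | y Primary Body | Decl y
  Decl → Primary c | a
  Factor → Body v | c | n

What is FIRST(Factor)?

{ a, c, n, y }

From Factor → Body v: add FIRST(Body) = { a, c, n, y }.
Factor → c contributes {c}.
Factor → n contributes {n}.
Union: FIRST(Factor) = { a, c, n, y }.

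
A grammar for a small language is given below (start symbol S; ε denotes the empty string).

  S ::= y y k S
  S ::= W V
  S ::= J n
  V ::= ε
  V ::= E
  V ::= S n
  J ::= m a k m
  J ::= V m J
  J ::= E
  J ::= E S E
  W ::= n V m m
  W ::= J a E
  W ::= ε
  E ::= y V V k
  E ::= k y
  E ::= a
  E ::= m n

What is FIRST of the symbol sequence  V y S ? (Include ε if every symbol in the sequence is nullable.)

Add FIRST(V)\{ε} = { a, k, m, n, y }; V is nullable, continue.
y is a terminal; add {y} and stop.

{ a, k, m, n, y }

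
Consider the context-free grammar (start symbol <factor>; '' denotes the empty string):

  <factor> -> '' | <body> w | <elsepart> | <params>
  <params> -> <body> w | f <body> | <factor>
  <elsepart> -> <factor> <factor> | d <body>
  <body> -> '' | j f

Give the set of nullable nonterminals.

{ <body>, <elsepart>, <factor>, <params> }

Directly nullable (have an ''-production): <factor>, <body>.
<elsepart> -> <factor> <factor> with every symbol nullable, so <elsepart> is nullable.
<params> -> <factor> with every symbol nullable, so <params> is nullable.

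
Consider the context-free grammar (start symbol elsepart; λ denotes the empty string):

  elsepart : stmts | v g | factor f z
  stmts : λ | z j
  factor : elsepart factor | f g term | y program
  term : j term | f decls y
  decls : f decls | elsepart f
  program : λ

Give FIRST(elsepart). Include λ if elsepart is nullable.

From elsepart : stmts: add FIRST(stmts) = { z, λ } (including λ since stmts is nullable).
elsepart : v g contributes {v}.
From elsepart : factor f z: add FIRST(factor) = { f, v, y, z }.
Union: FIRST(elsepart) = { f, v, y, z, λ }.

{ f, v, y, z, λ }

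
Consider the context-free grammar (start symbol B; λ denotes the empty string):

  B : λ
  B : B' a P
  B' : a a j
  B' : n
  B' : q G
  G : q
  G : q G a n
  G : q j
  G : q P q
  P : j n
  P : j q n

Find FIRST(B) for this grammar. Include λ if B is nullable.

{ a, n, q, λ }

B : λ contributes λ.
From B : B' a P: add FIRST(B') = { a, n, q }.
Union: FIRST(B) = { a, n, q, λ }.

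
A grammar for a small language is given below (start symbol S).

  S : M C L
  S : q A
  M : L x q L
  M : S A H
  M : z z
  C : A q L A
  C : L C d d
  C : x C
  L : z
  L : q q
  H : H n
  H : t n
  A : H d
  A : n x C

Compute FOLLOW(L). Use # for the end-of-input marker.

In S : M C L: L is at the end, add FOLLOW(S) = { #, n, t }.
In M : L x q L: add FIRST(x q L) = { x }.
In M : L x q L: L is at the end, add FOLLOW(M) = { n, q, t, x, z }.
In C : A q L A: add FIRST(A) = { n, t }.
In C : L C d d: add FIRST(C d d) = { n, q, t, x, z }.
Union: FOLLOW(L) = { #, n, q, t, x, z }.

{ #, n, q, t, x, z }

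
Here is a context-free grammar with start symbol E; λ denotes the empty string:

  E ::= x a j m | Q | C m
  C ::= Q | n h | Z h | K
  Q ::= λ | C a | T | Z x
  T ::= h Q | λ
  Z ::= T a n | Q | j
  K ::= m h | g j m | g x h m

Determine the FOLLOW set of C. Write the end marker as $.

{ a, m }

In E ::= C m: add FIRST(m) = { m }.
In Q ::= C a: add FIRST(a) = { a }.
Union: FOLLOW(C) = { a, m }.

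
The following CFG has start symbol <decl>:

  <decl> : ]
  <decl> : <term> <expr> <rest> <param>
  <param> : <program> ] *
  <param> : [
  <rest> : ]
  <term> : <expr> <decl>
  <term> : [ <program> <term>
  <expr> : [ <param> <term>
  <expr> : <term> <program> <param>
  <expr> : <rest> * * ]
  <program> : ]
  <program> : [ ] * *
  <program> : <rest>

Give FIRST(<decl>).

{ [, ] }

<decl> : ] contributes {]}.
From <decl> : <term> <expr> <rest> <param>: add FIRST(<term>) = { [, ] }.
Union: FIRST(<decl>) = { [, ] }.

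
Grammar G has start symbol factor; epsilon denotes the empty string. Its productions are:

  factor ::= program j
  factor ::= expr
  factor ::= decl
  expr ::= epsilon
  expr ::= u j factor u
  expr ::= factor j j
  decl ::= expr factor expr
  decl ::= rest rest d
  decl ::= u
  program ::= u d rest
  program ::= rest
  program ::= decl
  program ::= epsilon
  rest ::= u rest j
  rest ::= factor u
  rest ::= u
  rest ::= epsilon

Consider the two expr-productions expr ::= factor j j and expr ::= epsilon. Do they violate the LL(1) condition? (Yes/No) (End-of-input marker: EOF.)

Yes

FIRST(factor j j) = { d, j, u } and FIRST(epsilon) = { epsilon }.
The second alternative is nullable and FOLLOW(expr) = { EOF, d, j, u } shares d with FIRST of the first — conflict.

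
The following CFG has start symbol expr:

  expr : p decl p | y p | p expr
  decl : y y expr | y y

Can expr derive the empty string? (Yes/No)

No nonterminal in this grammar is nullable.
No production of expr has an RHS whose symbols are all nullable, so expr is not nullable.

No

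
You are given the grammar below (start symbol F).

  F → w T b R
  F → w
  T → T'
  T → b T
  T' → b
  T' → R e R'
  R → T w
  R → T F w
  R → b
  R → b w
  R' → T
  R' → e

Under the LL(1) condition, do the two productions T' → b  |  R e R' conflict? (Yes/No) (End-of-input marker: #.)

Yes

FIRST(b) = { b } and FIRST(R e R') = { b }.
Both contain b, so the two alternatives are not disjoint — LL(1) conflict.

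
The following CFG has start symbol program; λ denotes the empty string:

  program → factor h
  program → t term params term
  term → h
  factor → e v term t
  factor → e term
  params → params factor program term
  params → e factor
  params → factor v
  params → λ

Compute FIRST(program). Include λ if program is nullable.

{ e, t }

From program → factor h: add FIRST(factor) = { e }.
program → t term params term contributes {t}.
Union: FIRST(program) = { e, t }.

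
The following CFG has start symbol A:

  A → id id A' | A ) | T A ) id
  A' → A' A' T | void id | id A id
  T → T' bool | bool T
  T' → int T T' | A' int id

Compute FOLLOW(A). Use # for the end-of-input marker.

A is the start symbol, so # ∈ FOLLOW(A).
In A → A ): add FIRST()) = { ) }.
In A → T A ) id: add FIRST() id) = { ) }.
In A' → id A id: add FIRST(id) = { id }.
Union: FOLLOW(A) = { #, ), id }.

{ #, ), id }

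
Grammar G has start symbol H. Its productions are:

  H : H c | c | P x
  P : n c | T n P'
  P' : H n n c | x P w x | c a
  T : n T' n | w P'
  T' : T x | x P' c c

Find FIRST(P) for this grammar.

{ n, w }

P : n c contributes {n}.
From P : T n P': add FIRST(T) = { n, w }.
Union: FIRST(P) = { n, w }.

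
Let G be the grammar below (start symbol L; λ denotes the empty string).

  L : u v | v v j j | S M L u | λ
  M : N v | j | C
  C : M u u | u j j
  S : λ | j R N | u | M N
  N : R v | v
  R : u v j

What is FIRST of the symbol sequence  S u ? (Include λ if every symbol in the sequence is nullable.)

Add FIRST(S)\{λ} = { j, u, v }; S is nullable, continue.
u is a terminal; add {u} and stop.

{ j, u, v }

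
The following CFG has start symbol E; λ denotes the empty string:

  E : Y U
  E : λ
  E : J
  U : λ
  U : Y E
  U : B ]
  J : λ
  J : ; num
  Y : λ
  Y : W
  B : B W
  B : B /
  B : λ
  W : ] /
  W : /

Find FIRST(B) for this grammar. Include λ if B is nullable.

From B : B W: B nullable, take FIRST(B) ∪ FIRST(W) = { /, ] }.
From B : B /: B nullable, take FIRST(B) ∪ {/} = { /, ] }.
B : λ contributes λ.
Union: FIRST(B) = { /, ], λ }.

{ /, ], λ }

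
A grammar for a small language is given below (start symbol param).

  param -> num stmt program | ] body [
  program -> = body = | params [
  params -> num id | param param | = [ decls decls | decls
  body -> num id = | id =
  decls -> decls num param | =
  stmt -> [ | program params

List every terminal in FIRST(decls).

From decls -> decls num param: add FIRST(decls) = { = }.
decls -> = contributes {=}.
Union: FIRST(decls) = { = }.

{ = }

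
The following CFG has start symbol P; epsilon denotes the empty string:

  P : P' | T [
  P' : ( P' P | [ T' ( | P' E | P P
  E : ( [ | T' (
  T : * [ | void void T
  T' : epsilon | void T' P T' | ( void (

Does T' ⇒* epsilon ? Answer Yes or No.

T' has an epsilon-production, so T' ⇒ epsilon.

Yes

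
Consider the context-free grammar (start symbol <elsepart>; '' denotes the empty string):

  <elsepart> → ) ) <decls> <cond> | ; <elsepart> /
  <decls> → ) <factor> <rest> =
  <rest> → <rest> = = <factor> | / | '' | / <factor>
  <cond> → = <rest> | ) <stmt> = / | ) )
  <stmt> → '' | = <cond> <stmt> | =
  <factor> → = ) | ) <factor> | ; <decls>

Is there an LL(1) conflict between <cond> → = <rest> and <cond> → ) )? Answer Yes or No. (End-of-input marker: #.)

No

FIRST(= <rest>) = { = } and FIRST() )) = { ) }.
The FIRST sets are disjoint and neither alternative is nullable — no conflict.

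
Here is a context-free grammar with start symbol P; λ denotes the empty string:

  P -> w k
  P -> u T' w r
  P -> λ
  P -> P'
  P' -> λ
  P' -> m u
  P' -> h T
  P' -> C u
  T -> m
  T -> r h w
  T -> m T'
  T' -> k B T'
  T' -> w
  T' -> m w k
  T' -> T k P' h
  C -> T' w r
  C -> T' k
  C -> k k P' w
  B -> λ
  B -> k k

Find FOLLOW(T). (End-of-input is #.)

In P' -> h T: T is at the end, add FOLLOW(P') = { #, h, w }.
In T' -> T k P' h: add FIRST(k P' h) = { k }.
Union: FOLLOW(T) = { #, h, k, w }.

{ #, h, k, w }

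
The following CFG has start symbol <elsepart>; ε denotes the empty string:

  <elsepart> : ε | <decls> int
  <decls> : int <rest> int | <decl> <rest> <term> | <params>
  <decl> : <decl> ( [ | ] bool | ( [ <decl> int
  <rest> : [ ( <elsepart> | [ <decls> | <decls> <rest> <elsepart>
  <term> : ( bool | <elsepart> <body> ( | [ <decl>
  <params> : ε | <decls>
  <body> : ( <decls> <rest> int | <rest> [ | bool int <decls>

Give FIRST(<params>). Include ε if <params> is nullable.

<params> : ε contributes ε.
From <params> : <decls>: add FIRST(<decls>) = { (, ], int, ε } (including ε since <decls> is nullable).
Union: FIRST(<params>) = { (, ], int, ε }.

{ (, ], int, ε }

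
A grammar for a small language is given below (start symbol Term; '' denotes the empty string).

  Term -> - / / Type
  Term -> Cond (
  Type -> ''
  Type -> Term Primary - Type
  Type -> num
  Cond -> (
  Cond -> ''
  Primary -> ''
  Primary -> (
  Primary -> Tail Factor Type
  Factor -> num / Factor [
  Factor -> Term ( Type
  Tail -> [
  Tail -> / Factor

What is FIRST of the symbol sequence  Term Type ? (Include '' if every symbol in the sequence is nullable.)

Add FIRST(Term) = { (, - }; Term is not nullable, stop.

{ (, - }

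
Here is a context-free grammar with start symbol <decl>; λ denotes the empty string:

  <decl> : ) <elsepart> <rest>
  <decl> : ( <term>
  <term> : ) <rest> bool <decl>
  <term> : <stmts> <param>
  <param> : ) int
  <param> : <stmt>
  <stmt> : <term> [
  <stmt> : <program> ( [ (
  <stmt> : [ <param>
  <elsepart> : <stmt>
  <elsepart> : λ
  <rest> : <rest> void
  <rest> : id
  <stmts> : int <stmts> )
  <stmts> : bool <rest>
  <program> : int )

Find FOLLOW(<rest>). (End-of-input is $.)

In <decl> : ) <elsepart> <rest>: <rest> is at the end, add FOLLOW(<decl>) = { $, [ }.
In <term> : ) <rest> bool <decl>: add FIRST(bool <decl>) = { bool }.
In <rest> : <rest> void: add FIRST(void) = { void }.
In <stmts> : bool <rest>: <rest> is at the end, add FOLLOW(<stmts>) = { ), [, bool, int }.
Union: FOLLOW(<rest>) = { $, ), [, bool, int, void }.

{ $, ), [, bool, int, void }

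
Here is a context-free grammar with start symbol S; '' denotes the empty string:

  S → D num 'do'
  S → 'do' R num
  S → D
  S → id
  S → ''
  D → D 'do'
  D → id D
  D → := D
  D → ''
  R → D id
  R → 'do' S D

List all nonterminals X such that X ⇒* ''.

Directly nullable (have an ''-production): S, D.
No other nonterminal has a production whose RHS symbols are all nullable.

{ D, S }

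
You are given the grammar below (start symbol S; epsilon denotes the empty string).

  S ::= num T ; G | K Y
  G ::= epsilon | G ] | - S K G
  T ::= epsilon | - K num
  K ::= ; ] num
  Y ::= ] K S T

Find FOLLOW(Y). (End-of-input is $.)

In S ::= K Y: Y is at the end, add FOLLOW(S) = { $, -, ; }.
Union: FOLLOW(Y) = { $, -, ; }.

{ $, -, ; }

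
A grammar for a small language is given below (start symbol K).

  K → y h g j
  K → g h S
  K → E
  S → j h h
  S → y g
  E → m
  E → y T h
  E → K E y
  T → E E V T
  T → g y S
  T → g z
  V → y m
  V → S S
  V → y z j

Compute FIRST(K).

K → y h g j contributes {y}.
K → g h S contributes {g}.
From K → E: add FIRST(E) = { g, m, y }.
Union: FIRST(K) = { g, m, y }.

{ g, m, y }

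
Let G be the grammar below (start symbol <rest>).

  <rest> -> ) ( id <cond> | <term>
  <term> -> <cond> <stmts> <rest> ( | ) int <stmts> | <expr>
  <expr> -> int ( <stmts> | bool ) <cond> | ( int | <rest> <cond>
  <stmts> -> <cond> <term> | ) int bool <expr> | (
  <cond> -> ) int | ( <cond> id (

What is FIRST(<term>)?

From <term> -> <cond> <stmts> <rest> (: add FIRST(<cond>) = { (, ) }.
<term> -> ) int <stmts> contributes {)}.
From <term> -> <expr>: add FIRST(<expr>) = { (, ), bool, int }.
Union: FIRST(<term>) = { (, ), bool, int }.

{ (, ), bool, int }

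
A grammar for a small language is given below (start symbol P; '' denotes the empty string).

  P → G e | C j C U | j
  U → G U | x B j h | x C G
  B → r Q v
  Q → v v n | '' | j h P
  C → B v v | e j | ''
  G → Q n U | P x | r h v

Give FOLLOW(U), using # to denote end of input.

In P → C j C U: U is at the end, add FOLLOW(P) = { #, n, v, x }.
In U → G U: U is at the end, add FOLLOW(U) = { #, e, j, n, r, v, x }.
In G → Q n U: U is at the end, add FOLLOW(G) = { #, e, j, n, r, v, x }.
Union: FOLLOW(U) = { #, e, j, n, r, v, x }.

{ #, e, j, n, r, v, x }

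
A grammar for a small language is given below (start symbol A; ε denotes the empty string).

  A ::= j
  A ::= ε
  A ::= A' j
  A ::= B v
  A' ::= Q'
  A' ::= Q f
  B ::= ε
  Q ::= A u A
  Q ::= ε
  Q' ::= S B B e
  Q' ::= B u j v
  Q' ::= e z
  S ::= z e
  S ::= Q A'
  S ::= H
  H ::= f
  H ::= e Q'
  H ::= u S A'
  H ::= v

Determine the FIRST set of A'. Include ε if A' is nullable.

From A' ::= Q': add FIRST(Q') = { e, f, j, u, v, z }.
From A' ::= Q f: Q nullable, take FIRST(Q) ∪ {f} = { e, f, j, u, v, z }.
Union: FIRST(A') = { e, f, j, u, v, z }.

{ e, f, j, u, v, z }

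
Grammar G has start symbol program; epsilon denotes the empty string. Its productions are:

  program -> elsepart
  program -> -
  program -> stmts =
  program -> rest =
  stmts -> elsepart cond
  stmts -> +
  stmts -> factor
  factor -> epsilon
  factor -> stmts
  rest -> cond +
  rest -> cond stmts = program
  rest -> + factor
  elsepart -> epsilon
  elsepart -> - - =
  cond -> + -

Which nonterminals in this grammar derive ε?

Directly nullable (have an epsilon-production): factor, elsepart.
stmts -> factor with every symbol nullable, so stmts is nullable.
program -> elsepart with every symbol nullable, so program is nullable.
No other nonterminal has a production whose RHS symbols are all nullable.

{ elsepart, factor, program, stmts }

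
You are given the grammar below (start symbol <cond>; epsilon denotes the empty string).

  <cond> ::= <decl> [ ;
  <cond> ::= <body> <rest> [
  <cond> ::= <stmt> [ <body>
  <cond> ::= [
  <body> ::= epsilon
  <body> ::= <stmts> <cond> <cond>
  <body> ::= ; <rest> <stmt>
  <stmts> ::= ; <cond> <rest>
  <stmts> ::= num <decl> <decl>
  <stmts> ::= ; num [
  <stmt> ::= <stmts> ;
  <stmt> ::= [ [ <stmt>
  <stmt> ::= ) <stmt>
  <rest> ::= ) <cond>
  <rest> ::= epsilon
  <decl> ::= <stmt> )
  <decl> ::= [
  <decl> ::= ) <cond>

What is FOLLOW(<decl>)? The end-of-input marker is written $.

{ ), ;, [, num }

In <cond> ::= <decl> [ ;: add FIRST([ ;) = { [ }.
In <stmts> ::= num <decl> <decl>: add FIRST(<decl>) = { ), ;, [, num }.
In <stmts> ::= num <decl> <decl>: <decl> is at the end, add FOLLOW(<stmts>) = { ), ;, [, num }.
Union: FOLLOW(<decl>) = { ), ;, [, num }.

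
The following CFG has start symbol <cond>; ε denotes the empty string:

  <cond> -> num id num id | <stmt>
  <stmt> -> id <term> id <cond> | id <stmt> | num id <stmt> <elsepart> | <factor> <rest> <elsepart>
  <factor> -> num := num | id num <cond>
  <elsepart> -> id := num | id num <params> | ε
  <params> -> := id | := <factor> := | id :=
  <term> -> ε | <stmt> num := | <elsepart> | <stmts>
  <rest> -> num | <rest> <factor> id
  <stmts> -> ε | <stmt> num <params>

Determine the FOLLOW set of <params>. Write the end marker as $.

In <elsepart> -> id num <params>: <params> is at the end, add FOLLOW(<elsepart>) = { $, :=, id, num }.
In <stmts> -> <stmt> num <params>: <params> is at the end, add FOLLOW(<stmts>) = { id }.
Union: FOLLOW(<params>) = { $, :=, id, num }.

{ $, :=, id, num }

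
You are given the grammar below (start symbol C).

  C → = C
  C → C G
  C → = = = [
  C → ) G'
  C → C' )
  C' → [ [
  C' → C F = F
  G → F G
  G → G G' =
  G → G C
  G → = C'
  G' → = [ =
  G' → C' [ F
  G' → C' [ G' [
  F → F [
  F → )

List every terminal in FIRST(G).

{ ), = }

From G → F G: add FIRST(F) = { ) }.
From G → G G' =: add FIRST(G) = { ), = }.
From G → G C: add FIRST(G) = { ), = }.
G → = C' contributes {=}.
Union: FIRST(G) = { ), = }.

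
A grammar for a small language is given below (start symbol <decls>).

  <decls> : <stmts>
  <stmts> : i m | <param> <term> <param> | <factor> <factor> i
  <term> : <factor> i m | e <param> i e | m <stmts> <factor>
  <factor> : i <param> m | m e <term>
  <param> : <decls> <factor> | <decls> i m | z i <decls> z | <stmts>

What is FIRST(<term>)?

From <term> : <factor> i m: add FIRST(<factor>) = { i, m }.
<term> : e <param> i e contributes {e}.
<term> : m <stmts> <factor> contributes {m}.
Union: FIRST(<term>) = { e, i, m }.

{ e, i, m }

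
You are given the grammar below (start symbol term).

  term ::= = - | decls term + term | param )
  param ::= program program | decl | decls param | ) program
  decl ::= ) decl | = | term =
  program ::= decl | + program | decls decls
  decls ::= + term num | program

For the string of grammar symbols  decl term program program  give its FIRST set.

Add FIRST(decl) = { ), +, = }; decl is not nullable, stop.

{ ), +, = }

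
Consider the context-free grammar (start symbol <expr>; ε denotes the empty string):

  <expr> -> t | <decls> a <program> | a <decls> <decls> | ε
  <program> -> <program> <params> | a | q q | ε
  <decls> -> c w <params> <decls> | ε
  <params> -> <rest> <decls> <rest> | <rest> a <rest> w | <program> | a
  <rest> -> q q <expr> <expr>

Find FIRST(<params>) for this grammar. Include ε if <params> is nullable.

{ a, q, ε }

From <params> -> <rest> <decls> <rest>: add FIRST(<rest>) = { q }.
From <params> -> <rest> a <rest> w: add FIRST(<rest>) = { q }.
From <params> -> <program>: add FIRST(<program>) = { a, q, ε } (including ε since <program> is nullable).
<params> -> a contributes {a}.
Union: FIRST(<params>) = { a, q, ε }.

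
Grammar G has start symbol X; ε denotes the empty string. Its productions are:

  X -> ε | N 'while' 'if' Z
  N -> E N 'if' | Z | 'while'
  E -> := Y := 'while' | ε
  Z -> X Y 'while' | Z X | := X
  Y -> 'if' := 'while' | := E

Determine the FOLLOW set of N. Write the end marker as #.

In X -> N 'while' 'if' Z: add FIRST('while' 'if' Z) = { 'while' }.
In N -> E N 'if': add FIRST('if') = { 'if' }.
Union: FOLLOW(N) = { 'if', 'while' }.

{ 'if', 'while' }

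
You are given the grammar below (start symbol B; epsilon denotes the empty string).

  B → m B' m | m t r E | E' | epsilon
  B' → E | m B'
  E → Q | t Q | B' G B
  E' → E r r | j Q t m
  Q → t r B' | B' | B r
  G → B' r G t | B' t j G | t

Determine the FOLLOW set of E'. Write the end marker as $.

In B → E': E' is at the end, add FOLLOW(B) = { $, j, m, r, t }.
Union: FOLLOW(E') = { $, j, m, r, t }.

{ $, j, m, r, t }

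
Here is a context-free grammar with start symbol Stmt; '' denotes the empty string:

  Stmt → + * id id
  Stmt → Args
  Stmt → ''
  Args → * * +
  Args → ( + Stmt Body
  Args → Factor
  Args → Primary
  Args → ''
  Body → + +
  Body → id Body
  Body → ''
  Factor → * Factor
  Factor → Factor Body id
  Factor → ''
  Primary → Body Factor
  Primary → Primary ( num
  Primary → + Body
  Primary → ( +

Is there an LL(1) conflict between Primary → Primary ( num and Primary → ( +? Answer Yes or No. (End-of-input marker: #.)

FIRST(Primary ( num) = { (, *, +, id } and FIRST(( +) = { ( }.
Both contain (, so the two alternatives are not disjoint — LL(1) conflict.

Yes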